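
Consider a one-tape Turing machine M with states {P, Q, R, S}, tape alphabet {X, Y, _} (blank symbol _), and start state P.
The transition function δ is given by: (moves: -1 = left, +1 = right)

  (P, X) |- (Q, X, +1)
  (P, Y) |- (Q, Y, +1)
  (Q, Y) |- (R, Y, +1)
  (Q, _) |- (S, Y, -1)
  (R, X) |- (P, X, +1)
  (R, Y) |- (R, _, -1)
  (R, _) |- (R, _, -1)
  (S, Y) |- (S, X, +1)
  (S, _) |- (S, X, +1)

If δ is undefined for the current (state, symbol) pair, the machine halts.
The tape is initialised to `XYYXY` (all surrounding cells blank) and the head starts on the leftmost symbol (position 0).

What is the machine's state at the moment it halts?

state=P head=0 tape=[X]YYXY   (P,X)→(Q,X,+1)
state=Q head=1 tape=X[Y]YXY   (Q,Y)→(R,Y,+1)
state=R head=2 tape=XY[Y]XY   (R,Y)→(R,_,-1)
state=R head=1 tape=X[Y]_XY   (R,Y)→(R,_,-1)
state=R head=0 tape=[X]__XY   (R,X)→(P,X,+1)
state=P head=1 tape=X[_]_XY
No transition is defined for (P, _); M halts in state P.

P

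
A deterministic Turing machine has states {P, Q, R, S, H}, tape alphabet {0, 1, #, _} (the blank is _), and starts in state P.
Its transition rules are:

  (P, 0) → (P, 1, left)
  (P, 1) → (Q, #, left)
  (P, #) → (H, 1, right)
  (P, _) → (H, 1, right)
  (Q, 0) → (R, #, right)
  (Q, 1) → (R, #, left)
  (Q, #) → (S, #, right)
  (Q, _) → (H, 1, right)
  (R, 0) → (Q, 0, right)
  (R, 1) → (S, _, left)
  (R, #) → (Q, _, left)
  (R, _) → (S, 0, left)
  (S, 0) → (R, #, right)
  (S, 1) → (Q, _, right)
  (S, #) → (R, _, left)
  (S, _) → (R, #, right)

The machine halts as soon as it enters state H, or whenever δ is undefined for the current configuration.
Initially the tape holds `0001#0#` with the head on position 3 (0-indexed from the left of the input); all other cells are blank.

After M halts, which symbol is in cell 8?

P | 000[1]#0#__   read 1 → write #, move left, go to Q
Q | 00[0]##0#__   read 0 → write #, move right, go to R
R | 00#[#]#0#__   read # → write _, move left, go to Q
Q | 00[#]_#0#__   read # → write #, move right, go to S
S | 00#[_]#0#__   read _ → write #, move right, go to R
R | 00##[#]0#__   read # → write _, move left, go to Q
Q | 00#[#]_0#__   read # → write #, move right, go to S
S | 00##[_]0#__   read _ → write #, move right, go to R
R | 00###[0]#__   read 0 → write 0, move right, go to Q
Q | 00###0[#]__   read # → write #, move right, go to S
S | 00###0#[_]_   read _ → write #, move right, go to R
R | 00###0##[_]   read _ → write 0, move left, go to S
S | 00###0#[#]0   read # → write _, move left, go to R
R | 00###0[#]_0   read # → write _, move left, go to Q
Q | 00###[0]__0   read 0 → write #, move right, go to R
R | 00####[_]_0   read _ → write 0, move left, go to S
S | 00###[#]0_0   read # → write _, move left, go to R
R | 00##[#]_0_0   read # → write _, move left, go to Q
Q | 00#[#]__0_0   read # → write #, move right, go to S
S | 00##[_]_0_0   read _ → write #, move right, go to R
R | 00###[_]0_0   read _ → write 0, move left, go to S
S | 00##[#]00_0   read # → write _, move left, go to R
R | 00#[#]_00_0   read # → write _, move left, go to Q
Q | 00[#]__00_0   read # → write #, move right, go to S
S | 00#[_]_00_0   read _ → write #, move right, go to R
R | 00##[_]00_0   read _ → write 0, move left, go to S
S | 00#[#]000_0   read # → write _, move left, go to R
R | 00[#]_000_0   read # → write _, move left, go to Q
Q | 0[0]__000_0   read 0 → write #, move right, go to R
R | 0#[_]_000_0   read _ → write 0, move left, go to S
S | 0[#]0_000_0   read # → write _, move left, go to R
R | [0]_0_000_0   read 0 → write 0, move right, go to Q
Q | 0[_]0_000_0   read _ → write 1, move right, go to H
H | 01[0]_000_0
Cell 8 holds 0 when M halts.

0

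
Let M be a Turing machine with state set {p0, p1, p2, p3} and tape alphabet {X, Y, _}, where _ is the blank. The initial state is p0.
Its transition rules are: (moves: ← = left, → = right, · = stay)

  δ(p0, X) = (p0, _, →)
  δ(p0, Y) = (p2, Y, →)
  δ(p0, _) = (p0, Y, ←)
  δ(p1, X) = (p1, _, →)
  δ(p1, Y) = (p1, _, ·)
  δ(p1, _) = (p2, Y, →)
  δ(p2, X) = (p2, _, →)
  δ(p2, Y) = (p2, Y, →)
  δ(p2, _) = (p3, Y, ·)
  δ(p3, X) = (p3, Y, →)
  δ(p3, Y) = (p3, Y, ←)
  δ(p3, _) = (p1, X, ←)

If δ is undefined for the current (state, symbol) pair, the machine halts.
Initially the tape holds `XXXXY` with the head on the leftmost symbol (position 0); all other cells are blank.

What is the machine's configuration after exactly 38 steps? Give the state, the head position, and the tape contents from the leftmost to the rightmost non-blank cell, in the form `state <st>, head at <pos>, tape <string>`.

state p3, head at 8, tape Y_YYYYY

p0 | [X]XXXY____   read X → write _, move →, go to p0
p0 | _[X]XXY____   read X → write _, move →, go to p0
p0 | __[X]XY____   read X → write _, move →, go to p0
p0 | ___[X]Y____   read X → write _, move →, go to p0
p0 | ____[Y]____   read Y → write Y, move →, go to p2
p2 | ____Y[_]___   read _ → write Y, move ·, go to p3
p3 | ____Y[Y]___   read Y → write Y, move ←, go to p3
p3 | ____[Y]Y___   read Y → write Y, move ←, go to p3
p3 | ___[_]YY___   read _ → write X, move ←, go to p1
p1 | __[_]XYY___   read _ → write Y, move →, go to p2
p2 | __Y[X]YY___   read X → write _, move →, go to p2
p2 | __Y_[Y]Y___   read Y → write Y, move →, go to p2
p2 | __Y_Y[Y]___   read Y → write Y, move →, go to p2
p2 | __Y_YY[_]__   read _ → write Y, move ·, go to p3
p3 | __Y_YY[Y]__   read Y → write Y, move ←, go to p3
p3 | __Y_Y[Y]Y__   read Y → write Y, move ←, go to p3
p3 | __Y_[Y]YY__   read Y → write Y, move ←, go to p3
p3 | __Y[_]YYY__   read _ → write X, move ←, go to p1
p1 | __[Y]XYYY__   read Y → write _, move ·, go to p1
p1 | __[_]XYYY__   read _ → write Y, move →, go to p2
p2 | __Y[X]YYY__   read X → write _, move →, go to p2
p2 | __Y_[Y]YY__   read Y → write Y, move →, go to p2
p2 | __Y_Y[Y]Y__   read Y → write Y, move →, go to p2
p2 | __Y_YY[Y]__   read Y → write Y, move →, go to p2
p2 | __Y_YYY[_]_   read _ → write Y, move ·, go to p3
p3 | __Y_YYY[Y]_   read Y → write Y, move ←, go to p3
p3 | __Y_YY[Y]Y_   read Y → write Y, move ←, go to p3
p3 | __Y_Y[Y]YY_   read Y → write Y, move ←, go to p3
p3 | __Y_[Y]YYY_   read Y → write Y, move ←, go to p3
p3 | __Y[_]YYYY_   read _ → write X, move ←, go to p1
p1 | __[Y]XYYYY_   read Y → write _, move ·, go to p1
p1 | __[_]XYYYY_   read _ → write Y, move →, go to p2
p2 | __Y[X]YYYY_   read X → write _, move →, go to p2
p2 | __Y_[Y]YYY_   read Y → write Y, move →, go to p2
p2 | __Y_Y[Y]YY_   read Y → write Y, move →, go to p2
p2 | __Y_YY[Y]Y_   read Y → write Y, move →, go to p2
p2 | __Y_YYY[Y]_   read Y → write Y, move →, go to p2
p2 | __Y_YYYY[_]   read _ → write Y, move ·, go to p3
p3 | __Y_YYYY[Y]
After 38 steps: state p3, head at 8, tape Y_YYYYY.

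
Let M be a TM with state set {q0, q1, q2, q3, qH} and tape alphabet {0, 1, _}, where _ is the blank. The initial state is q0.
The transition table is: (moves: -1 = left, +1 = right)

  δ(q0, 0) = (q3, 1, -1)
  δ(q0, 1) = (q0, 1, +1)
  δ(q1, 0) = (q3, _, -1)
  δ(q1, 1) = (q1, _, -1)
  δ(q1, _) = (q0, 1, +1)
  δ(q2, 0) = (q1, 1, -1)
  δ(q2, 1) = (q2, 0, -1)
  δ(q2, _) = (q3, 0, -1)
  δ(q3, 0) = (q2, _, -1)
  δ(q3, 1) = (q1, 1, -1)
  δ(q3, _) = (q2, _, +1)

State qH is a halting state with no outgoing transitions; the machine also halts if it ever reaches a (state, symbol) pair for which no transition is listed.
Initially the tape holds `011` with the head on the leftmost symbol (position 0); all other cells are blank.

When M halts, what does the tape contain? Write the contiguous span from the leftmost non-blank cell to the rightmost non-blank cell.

state=q0 head=0 tape=___[0]11   (q0,0)→(q3,1,-1)
state=q3 head=-1 tape=__[_]111   (q3,_)→(q2,_,+1)
state=q2 head=0 tape=___[1]11   (q2,1)→(q2,0,-1)
state=q2 head=-1 tape=__[_]011   (q2,_)→(q3,0,-1)
state=q3 head=-2 tape=_[_]0011   (q3,_)→(q2,_,+1)
state=q2 head=-1 tape=__[0]011   (q2,0)→(q1,1,-1)
state=q1 head=-2 tape=_[_]1011   (q1,_)→(q0,1,+1)
state=q0 head=-1 tape=_1[1]011   (q0,1)→(q0,1,+1)
state=q0 head=0 tape=_11[0]11   (q0,0)→(q3,1,-1)
state=q3 head=-1 tape=_1[1]111   (q3,1)→(q1,1,-1)
state=q1 head=-2 tape=_[1]1111   (q1,1)→(q1,_,-1)
state=q1 head=-3 tape=[_]_1111   (q1,_)→(q0,1,+1)
state=q0 head=-2 tape=1[_]1111
The non-blank tape span at halt is 1_1111.

1_1111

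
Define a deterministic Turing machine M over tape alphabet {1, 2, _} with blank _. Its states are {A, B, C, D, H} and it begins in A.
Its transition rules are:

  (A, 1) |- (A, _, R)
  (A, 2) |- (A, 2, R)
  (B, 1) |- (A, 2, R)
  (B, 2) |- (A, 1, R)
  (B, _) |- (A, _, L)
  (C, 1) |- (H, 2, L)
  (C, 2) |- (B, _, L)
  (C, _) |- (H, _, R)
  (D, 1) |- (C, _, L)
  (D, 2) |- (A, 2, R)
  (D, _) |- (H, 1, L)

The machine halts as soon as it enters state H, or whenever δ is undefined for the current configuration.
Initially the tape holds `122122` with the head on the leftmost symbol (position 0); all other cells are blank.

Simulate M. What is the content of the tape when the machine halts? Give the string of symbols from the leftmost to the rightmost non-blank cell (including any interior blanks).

state=A head=0 tape=[1]22122_   (A,1)→(A,_,R)
state=A head=1 tape=_[2]2122_   (A,2)→(A,2,R)
state=A head=2 tape=_2[2]122_   (A,2)→(A,2,R)
state=A head=3 tape=_22[1]22_   (A,1)→(A,_,R)
state=A head=4 tape=_22_[2]2_   (A,2)→(A,2,R)
state=A head=5 tape=_22_2[2]_   (A,2)→(A,2,R)
state=A head=6 tape=_22_22[_]
The non-blank tape span at halt is 22_22.

22_22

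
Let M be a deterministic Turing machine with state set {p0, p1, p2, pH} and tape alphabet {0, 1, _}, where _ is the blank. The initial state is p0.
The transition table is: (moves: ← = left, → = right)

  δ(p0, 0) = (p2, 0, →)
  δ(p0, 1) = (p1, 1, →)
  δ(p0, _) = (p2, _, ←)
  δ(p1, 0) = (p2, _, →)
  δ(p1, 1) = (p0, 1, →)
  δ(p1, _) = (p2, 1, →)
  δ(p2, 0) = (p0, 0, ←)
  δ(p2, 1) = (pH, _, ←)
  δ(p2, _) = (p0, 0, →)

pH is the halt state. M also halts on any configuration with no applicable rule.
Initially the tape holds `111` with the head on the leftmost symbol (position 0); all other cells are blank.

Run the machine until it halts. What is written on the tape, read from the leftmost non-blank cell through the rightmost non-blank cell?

p0 | [1]11____   read 1 → write 1, move →, go to p1
p1 | 1[1]1____   read 1 → write 1, move →, go to p0
p0 | 11[1]____   read 1 → write 1, move →, go to p1
p1 | 111[_]___   read _ → write 1, move →, go to p2
p2 | 1111[_]__   read _ → write 0, move →, go to p0
p0 | 11110[_]_   read _ → write _, move ←, go to p2
p2 | 1111[0]__   read 0 → write 0, move ←, go to p0
p0 | 111[1]0__   read 1 → write 1, move →, go to p1
p1 | 1111[0]__   read 0 → write _, move →, go to p2
p2 | 1111_[_]_   read _ → write 0, move →, go to p0
p0 | 1111_0[_]   read _ → write _, move ←, go to p2
p2 | 1111_[0]_   read 0 → write 0, move ←, go to p0
p0 | 1111[_]0_   read _ → write _, move ←, go to p2
p2 | 111[1]_0_   read 1 → write _, move ←, go to pH
pH | 11[1]__0_
The non-blank tape span at halt is 111__0.

111__0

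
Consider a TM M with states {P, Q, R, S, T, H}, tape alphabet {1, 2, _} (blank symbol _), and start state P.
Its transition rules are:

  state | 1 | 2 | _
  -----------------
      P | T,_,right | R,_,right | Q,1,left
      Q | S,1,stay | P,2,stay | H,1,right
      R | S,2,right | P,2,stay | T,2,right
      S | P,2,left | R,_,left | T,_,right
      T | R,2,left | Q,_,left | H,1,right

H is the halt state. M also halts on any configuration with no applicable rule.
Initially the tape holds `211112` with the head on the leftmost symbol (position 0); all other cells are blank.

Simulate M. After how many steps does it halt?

state=P head=0 tape=[2]11112___   (P,2)→(R,_,right)
state=R head=1 tape=_[1]1112___   (R,1)→(S,2,right)
state=S head=2 tape=_2[1]112___   (S,1)→(P,2,left)
state=P head=1 tape=_[2]2112___   (P,2)→(R,_,right)
state=R head=2 tape=__[2]112___   (R,2)→(P,2,stay)
state=P head=2 tape=__[2]112___   (P,2)→(R,_,right)
state=R head=3 tape=___[1]12___   (R,1)→(S,2,right)
state=S head=4 tape=___2[1]2___   (S,1)→(P,2,left)
state=P head=3 tape=___[2]22___   (P,2)→(R,_,right)
state=R head=4 tape=____[2]2___   (R,2)→(P,2,stay)
state=P head=4 tape=____[2]2___   (P,2)→(R,_,right)
state=R head=5 tape=_____[2]___   (R,2)→(P,2,stay)
state=P head=5 tape=_____[2]___   (P,2)→(R,_,right)
state=R head=6 tape=______[_]__   (R,_)→(T,2,right)
state=T head=7 tape=______2[_]_   (T,_)→(H,1,right)
state=H head=8 tape=______21[_]
M halts after 15 transitions.

15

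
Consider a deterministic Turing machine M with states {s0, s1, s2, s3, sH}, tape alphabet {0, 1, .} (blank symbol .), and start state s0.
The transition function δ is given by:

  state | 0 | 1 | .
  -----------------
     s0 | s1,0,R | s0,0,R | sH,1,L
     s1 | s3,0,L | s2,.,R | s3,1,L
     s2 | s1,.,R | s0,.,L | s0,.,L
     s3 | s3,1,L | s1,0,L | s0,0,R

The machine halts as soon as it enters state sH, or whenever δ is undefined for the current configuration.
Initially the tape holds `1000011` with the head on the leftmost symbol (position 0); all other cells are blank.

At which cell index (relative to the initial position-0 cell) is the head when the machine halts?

s0 | ...[1]000011   read 1 → write 0, move R, go to s0
s0 | ...0[0]00011   read 0 → write 0, move R, go to s1
s1 | ...00[0]0011   read 0 → write 0, move L, go to s3
s3 | ...0[0]00011   read 0 → write 1, move L, go to s3
s3 | ...[0]100011   read 0 → write 1, move L, go to s3
s3 | ..[.]1100011   read . → write 0, move R, go to s0
s0 | ..0[1]100011   read 1 → write 0, move R, go to s0
s0 | ..00[1]00011   read 1 → write 0, move R, go to s0
s0 | ..000[0]0011   read 0 → write 0, move R, go to s1
s1 | ..0000[0]011   read 0 → write 0, move L, go to s3
s3 | ..000[0]0011   read 0 → write 1, move L, go to s3
s3 | ..00[0]10011   read 0 → write 1, move L, go to s3
s3 | ..0[0]110011   read 0 → write 1, move L, go to s3
s3 | ..[0]1110011   read 0 → write 1, move L, go to s3
s3 | .[.]11110011   read . → write 0, move R, go to s0
s0 | .0[1]1110011   read 1 → write 0, move R, go to s0
s0 | .00[1]110011   read 1 → write 0, move R, go to s0
s0 | .000[1]10011   read 1 → write 0, move R, go to s0
s0 | .0000[1]0011   read 1 → write 0, move R, go to s0
s0 | .00000[0]011   read 0 → write 0, move R, go to s1
s1 | .000000[0]11   read 0 → write 0, move L, go to s3
s3 | .00000[0]011   read 0 → write 1, move L, go to s3
s3 | .0000[0]1011   read 0 → write 1, move L, go to s3
s3 | .000[0]11011   read 0 → write 1, move L, go to s3
s3 | .00[0]111011   read 0 → write 1, move L, go to s3
s3 | .0[0]1111011   read 0 → write 1, move L, go to s3
s3 | .[0]11111011   read 0 → write 1, move L, go to s3
s3 | [.]111111011   read . → write 0, move R, go to s0
s0 | 0[1]11111011   read 1 → write 0, move R, go to s0
s0 | 00[1]1111011   read 1 → write 0, move R, go to s0
s0 | 000[1]111011   read 1 → write 0, move R, go to s0
s0 | 0000[1]11011   read 1 → write 0, move R, go to s0
s0 | 00000[1]1011   read 1 → write 0, move R, go to s0
s0 | 000000[1]011   read 1 → write 0, move R, go to s0
s0 | 0000000[0]11   read 0 → write 0, move R, go to s1
s1 | 00000000[1]1   read 1 → write ., move R, go to s2
s2 | 00000000.[1]   read 1 → write ., move L, go to s0
s0 | 00000000[.].   read . → write 1, move L, go to sH
sH | 0000000[0]1.
At halt the head is at cell 4.

4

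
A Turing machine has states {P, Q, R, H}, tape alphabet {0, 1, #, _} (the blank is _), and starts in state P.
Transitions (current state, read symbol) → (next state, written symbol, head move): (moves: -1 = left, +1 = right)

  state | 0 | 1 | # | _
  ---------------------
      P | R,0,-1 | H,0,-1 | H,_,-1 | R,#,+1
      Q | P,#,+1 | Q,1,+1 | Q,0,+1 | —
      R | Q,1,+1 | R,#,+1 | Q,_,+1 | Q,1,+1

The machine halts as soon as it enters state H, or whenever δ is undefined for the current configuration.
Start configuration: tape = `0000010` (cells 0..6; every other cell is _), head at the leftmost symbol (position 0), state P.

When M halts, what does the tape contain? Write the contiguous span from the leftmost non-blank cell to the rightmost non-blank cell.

1____#00

state=P head=0 tape=_[0]000010   (P,0)→(R,0,-1)
state=R head=-1 tape=[_]0000010   (R,_)→(Q,1,+1)
state=Q head=0 tape=1[0]000010   (Q,0)→(P,#,+1)
state=P head=1 tape=1#[0]00010   (P,0)→(R,0,-1)
state=R head=0 tape=1[#]000010   (R,#)→(Q,_,+1)
state=Q head=1 tape=1_[0]00010   (Q,0)→(P,#,+1)
state=P head=2 tape=1_#[0]0010   (P,0)→(R,0,-1)
state=R head=1 tape=1_[#]00010   (R,#)→(Q,_,+1)
state=Q head=2 tape=1__[0]0010   (Q,0)→(P,#,+1)
state=P head=3 tape=1__#[0]010   (P,0)→(R,0,-1)
state=R head=2 tape=1__[#]0010   (R,#)→(Q,_,+1)
state=Q head=3 tape=1___[0]010   (Q,0)→(P,#,+1)
state=P head=4 tape=1___#[0]10   (P,0)→(R,0,-1)
state=R head=3 tape=1___[#]010   (R,#)→(Q,_,+1)
state=Q head=4 tape=1____[0]10   (Q,0)→(P,#,+1)
state=P head=5 tape=1____#[1]0   (P,1)→(H,0,-1)
state=H head=4 tape=1____[#]00
The non-blank tape span at halt is 1____#00.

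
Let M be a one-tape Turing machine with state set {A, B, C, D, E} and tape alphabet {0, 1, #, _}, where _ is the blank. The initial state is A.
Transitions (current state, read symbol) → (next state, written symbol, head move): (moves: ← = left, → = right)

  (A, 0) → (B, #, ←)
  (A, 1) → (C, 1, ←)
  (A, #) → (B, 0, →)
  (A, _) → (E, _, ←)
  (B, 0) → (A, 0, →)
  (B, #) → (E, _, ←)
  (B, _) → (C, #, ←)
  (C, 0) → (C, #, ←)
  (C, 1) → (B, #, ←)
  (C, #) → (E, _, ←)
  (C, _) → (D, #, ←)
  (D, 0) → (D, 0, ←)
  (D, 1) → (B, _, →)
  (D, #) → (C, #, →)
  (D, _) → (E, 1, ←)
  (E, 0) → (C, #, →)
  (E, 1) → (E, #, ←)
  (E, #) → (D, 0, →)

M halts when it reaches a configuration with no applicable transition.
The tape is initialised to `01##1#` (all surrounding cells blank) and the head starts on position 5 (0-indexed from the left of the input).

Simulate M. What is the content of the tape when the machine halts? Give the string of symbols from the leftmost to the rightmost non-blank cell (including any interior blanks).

A | _01##1[#]_   read # → write 0, move →, go to B
B | _01##10[_]   read _ → write #, move ←, go to C
C | _01##1[0]#   read 0 → write #, move ←, go to C
C | _01##[1]##   read 1 → write #, move ←, go to B
B | _01#[#]###   read # → write _, move ←, go to E
E | _01[#]_###   read # → write 0, move →, go to D
D | _010[_]###   read _ → write 1, move ←, go to E
E | _01[0]1###   read 0 → write #, move →, go to C
C | _01#[1]###   read 1 → write #, move ←, go to B
B | _01[#]####   read # → write _, move ←, go to E
E | _0[1]_####   read 1 → write #, move ←, go to E
E | _[0]#_####   read 0 → write #, move →, go to C
C | _#[#]_####   read # → write _, move ←, go to E
E | _[#]__####   read # → write 0, move →, go to D
D | _0[_]_####   read _ → write 1, move ←, go to E
E | _[0]1_####   read 0 → write #, move →, go to C
C | _#[1]_####   read 1 → write #, move ←, go to B
B | _[#]#_####   read # → write _, move ←, go to E
E | [_]_#_####
The non-blank tape span at halt is #_####.

#_####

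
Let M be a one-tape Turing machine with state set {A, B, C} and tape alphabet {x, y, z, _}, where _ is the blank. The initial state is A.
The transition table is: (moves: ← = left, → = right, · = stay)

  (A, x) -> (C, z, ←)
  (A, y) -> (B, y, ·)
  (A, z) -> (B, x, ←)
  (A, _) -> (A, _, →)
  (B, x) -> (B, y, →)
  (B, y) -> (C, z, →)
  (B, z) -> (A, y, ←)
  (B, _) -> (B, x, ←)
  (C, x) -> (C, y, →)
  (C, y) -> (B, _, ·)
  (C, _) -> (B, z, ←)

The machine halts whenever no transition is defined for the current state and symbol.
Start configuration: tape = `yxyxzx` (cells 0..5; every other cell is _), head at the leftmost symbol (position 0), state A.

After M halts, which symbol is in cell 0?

z

A | [y]xyxzx   read y → write y, move ·, go to B
B | [y]xyxzx   read y → write z, move →, go to C
C | z[x]yxzx   read x → write y, move →, go to C
C | zy[y]xzx   read y → write _, move ·, go to B
B | zy[_]xzx   read _ → write x, move ←, go to B
B | z[y]xxzx   read y → write z, move →, go to C
C | zz[x]xzx   read x → write y, move →, go to C
C | zzy[x]zx   read x → write y, move →, go to C
C | zzyy[z]x
Cell 0 holds z when M halts.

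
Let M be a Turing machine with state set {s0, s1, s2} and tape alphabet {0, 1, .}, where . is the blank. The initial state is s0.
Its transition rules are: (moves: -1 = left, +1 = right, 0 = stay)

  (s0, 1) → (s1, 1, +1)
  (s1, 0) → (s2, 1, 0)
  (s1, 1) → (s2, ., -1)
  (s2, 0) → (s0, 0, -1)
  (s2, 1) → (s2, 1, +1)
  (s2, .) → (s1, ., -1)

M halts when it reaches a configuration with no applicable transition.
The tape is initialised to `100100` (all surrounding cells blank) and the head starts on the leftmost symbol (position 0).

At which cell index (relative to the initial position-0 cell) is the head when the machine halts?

-2

state=s0 head=0 tape=..[1]00100.   (s0,1)→(s1,1,+1)
state=s1 head=1 tape=..1[0]0100.   (s1,0)→(s2,1,0)
state=s2 head=1 tape=..1[1]0100.   (s2,1)→(s2,1,+1)
state=s2 head=2 tape=..11[0]100.   (s2,0)→(s0,0,-1)
state=s0 head=1 tape=..1[1]0100.   (s0,1)→(s1,1,+1)
state=s1 head=2 tape=..11[0]100.   (s1,0)→(s2,1,0)
state=s2 head=2 tape=..11[1]100.   (s2,1)→(s2,1,+1)
state=s2 head=3 tape=..111[1]00.   (s2,1)→(s2,1,+1)
state=s2 head=4 tape=..1111[0]0.   (s2,0)→(s0,0,-1)
state=s0 head=3 tape=..111[1]00.   (s0,1)→(s1,1,+1)
state=s1 head=4 tape=..1111[0]0.   (s1,0)→(s2,1,0)
state=s2 head=4 tape=..1111[1]0.   (s2,1)→(s2,1,+1)
state=s2 head=5 tape=..11111[0].   (s2,0)→(s0,0,-1)
state=s0 head=4 tape=..1111[1]0.   (s0,1)→(s1,1,+1)
state=s1 head=5 tape=..11111[0].   (s1,0)→(s2,1,0)
state=s2 head=5 tape=..11111[1].   (s2,1)→(s2,1,+1)
state=s2 head=6 tape=..111111[.]   (s2,.)→(s1,.,-1)
state=s1 head=5 tape=..11111[1].   (s1,1)→(s2,.,-1)
state=s2 head=4 tape=..1111[1]..   (s2,1)→(s2,1,+1)
state=s2 head=5 tape=..11111[.].   (s2,.)→(s1,.,-1)
state=s1 head=4 tape=..1111[1]..   (s1,1)→(s2,.,-1)
state=s2 head=3 tape=..111[1]...   (s2,1)→(s2,1,+1)
state=s2 head=4 tape=..1111[.]..   (s2,.)→(s1,.,-1)
state=s1 head=3 tape=..111[1]...   (s1,1)→(s2,.,-1)
state=s2 head=2 tape=..11[1]....   (s2,1)→(s2,1,+1)
state=s2 head=3 tape=..111[.]...   (s2,.)→(s1,.,-1)
state=s1 head=2 tape=..11[1]....   (s1,1)→(s2,.,-1)
state=s2 head=1 tape=..1[1].....   (s2,1)→(s2,1,+1)
state=s2 head=2 tape=..11[.]....   (s2,.)→(s1,.,-1)
state=s1 head=1 tape=..1[1].....   (s1,1)→(s2,.,-1)
state=s2 head=0 tape=..[1]......   (s2,1)→(s2,1,+1)
state=s2 head=1 tape=..1[.].....   (s2,.)→(s1,.,-1)
state=s1 head=0 tape=..[1]......   (s1,1)→(s2,.,-1)
state=s2 head=-1 tape=.[.].......   (s2,.)→(s1,.,-1)
state=s1 head=-2 tape=[.]........
At halt the head is at cell -2.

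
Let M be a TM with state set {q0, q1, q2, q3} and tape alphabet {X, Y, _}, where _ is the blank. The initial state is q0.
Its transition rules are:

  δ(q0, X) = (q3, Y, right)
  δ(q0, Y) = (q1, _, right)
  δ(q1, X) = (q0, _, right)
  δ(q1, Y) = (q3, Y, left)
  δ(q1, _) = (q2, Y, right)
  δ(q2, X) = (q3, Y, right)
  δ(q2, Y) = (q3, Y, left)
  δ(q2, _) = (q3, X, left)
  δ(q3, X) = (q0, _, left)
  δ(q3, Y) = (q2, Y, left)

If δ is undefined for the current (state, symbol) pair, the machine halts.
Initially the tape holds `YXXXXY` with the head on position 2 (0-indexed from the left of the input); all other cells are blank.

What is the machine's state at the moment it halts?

q3

state=q0 head=2 tape=_YX[X]XXY   (q0,X)→(q3,Y,right)
state=q3 head=3 tape=_YXY[X]XY   (q3,X)→(q0,_,left)
state=q0 head=2 tape=_YX[Y]_XY   (q0,Y)→(q1,_,right)
state=q1 head=3 tape=_YX_[_]XY   (q1,_)→(q2,Y,right)
state=q2 head=4 tape=_YX_Y[X]Y   (q2,X)→(q3,Y,right)
state=q3 head=5 tape=_YX_YY[Y]   (q3,Y)→(q2,Y,left)
state=q2 head=4 tape=_YX_Y[Y]Y   (q2,Y)→(q3,Y,left)
state=q3 head=3 tape=_YX_[Y]YY   (q3,Y)→(q2,Y,left)
state=q2 head=2 tape=_YX[_]YYY   (q2,_)→(q3,X,left)
state=q3 head=1 tape=_Y[X]XYYY   (q3,X)→(q0,_,left)
state=q0 head=0 tape=_[Y]_XYYY   (q0,Y)→(q1,_,right)
state=q1 head=1 tape=__[_]XYYY   (q1,_)→(q2,Y,right)
state=q2 head=2 tape=__Y[X]YYY   (q2,X)→(q3,Y,right)
state=q3 head=3 tape=__YY[Y]YY   (q3,Y)→(q2,Y,left)
state=q2 head=2 tape=__Y[Y]YYY   (q2,Y)→(q3,Y,left)
state=q3 head=1 tape=__[Y]YYYY   (q3,Y)→(q2,Y,left)
state=q2 head=0 tape=_[_]YYYYY   (q2,_)→(q3,X,left)
state=q3 head=-1 tape=[_]XYYYYY
No transition is defined for (q3, _); M halts in state q3.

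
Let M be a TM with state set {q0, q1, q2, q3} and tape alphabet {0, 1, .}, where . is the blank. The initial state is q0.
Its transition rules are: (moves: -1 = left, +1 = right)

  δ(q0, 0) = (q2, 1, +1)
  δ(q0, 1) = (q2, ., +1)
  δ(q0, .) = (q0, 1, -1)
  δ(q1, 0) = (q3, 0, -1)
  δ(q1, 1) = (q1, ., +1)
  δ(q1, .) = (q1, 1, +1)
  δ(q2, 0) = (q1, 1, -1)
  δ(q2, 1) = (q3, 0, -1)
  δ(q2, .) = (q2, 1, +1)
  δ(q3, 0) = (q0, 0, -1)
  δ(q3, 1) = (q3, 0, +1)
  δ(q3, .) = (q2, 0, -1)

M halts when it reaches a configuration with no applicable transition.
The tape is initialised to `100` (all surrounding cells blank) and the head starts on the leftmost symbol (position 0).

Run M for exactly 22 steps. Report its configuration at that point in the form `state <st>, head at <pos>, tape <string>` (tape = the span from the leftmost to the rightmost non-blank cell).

state=q0 head=0 tape=..[1]00   (q0,1)→(q2,.,+1)
state=q2 head=1 tape=...[0]0   (q2,0)→(q1,1,-1)
state=q1 head=0 tape=..[.]10   (q1,.)→(q1,1,+1)
state=q1 head=1 tape=..1[1]0   (q1,1)→(q1,.,+1)
state=q1 head=2 tape=..1.[0]   (q1,0)→(q3,0,-1)
state=q3 head=1 tape=..1[.]0   (q3,.)→(q2,0,-1)
state=q2 head=0 tape=..[1]00   (q2,1)→(q3,0,-1)
state=q3 head=-1 tape=.[.]000   (q3,.)→(q2,0,-1)
state=q2 head=-2 tape=[.]0000   (q2,.)→(q2,1,+1)
state=q2 head=-1 tape=1[0]000   (q2,0)→(q1,1,-1)
state=q1 head=-2 tape=[1]1000   (q1,1)→(q1,.,+1)
state=q1 head=-1 tape=.[1]000   (q1,1)→(q1,.,+1)
state=q1 head=0 tape=..[0]00   (q1,0)→(q3,0,-1)
state=q3 head=-1 tape=.[.]000   (q3,.)→(q2,0,-1)
state=q2 head=-2 tape=[.]0000   (q2,.)→(q2,1,+1)
state=q2 head=-1 tape=1[0]000   (q2,0)→(q1,1,-1)
state=q1 head=-2 tape=[1]1000   (q1,1)→(q1,.,+1)
state=q1 head=-1 tape=.[1]000   (q1,1)→(q1,.,+1)
state=q1 head=0 tape=..[0]00   (q1,0)→(q3,0,-1)
state=q3 head=-1 tape=.[.]000   (q3,.)→(q2,0,-1)
state=q2 head=-2 tape=[.]0000   (q2,.)→(q2,1,+1)
state=q2 head=-1 tape=1[0]000   (q2,0)→(q1,1,-1)
state=q1 head=-2 tape=[1]1000
After 22 steps: state q1, head at -2, tape 11000.

state q1, head at -2, tape 11000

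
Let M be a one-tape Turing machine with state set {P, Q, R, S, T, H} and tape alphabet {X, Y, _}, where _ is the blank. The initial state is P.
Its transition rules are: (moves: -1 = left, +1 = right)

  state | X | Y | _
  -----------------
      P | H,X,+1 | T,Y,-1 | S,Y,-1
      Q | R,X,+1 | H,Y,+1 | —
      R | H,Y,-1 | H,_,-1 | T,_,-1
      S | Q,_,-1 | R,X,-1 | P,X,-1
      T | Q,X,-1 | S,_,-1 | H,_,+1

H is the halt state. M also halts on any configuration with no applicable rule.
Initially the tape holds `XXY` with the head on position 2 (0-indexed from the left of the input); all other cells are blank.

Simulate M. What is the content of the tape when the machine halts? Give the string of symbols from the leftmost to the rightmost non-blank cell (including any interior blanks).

XYY

state=P head=2 tape=XX[Y]   (P,Y)→(T,Y,-1)
state=T head=1 tape=X[X]Y   (T,X)→(Q,X,-1)
state=Q head=0 tape=[X]XY   (Q,X)→(R,X,+1)
state=R head=1 tape=X[X]Y   (R,X)→(H,Y,-1)
state=H head=0 tape=[X]YY
The non-blank tape span at halt is XYY.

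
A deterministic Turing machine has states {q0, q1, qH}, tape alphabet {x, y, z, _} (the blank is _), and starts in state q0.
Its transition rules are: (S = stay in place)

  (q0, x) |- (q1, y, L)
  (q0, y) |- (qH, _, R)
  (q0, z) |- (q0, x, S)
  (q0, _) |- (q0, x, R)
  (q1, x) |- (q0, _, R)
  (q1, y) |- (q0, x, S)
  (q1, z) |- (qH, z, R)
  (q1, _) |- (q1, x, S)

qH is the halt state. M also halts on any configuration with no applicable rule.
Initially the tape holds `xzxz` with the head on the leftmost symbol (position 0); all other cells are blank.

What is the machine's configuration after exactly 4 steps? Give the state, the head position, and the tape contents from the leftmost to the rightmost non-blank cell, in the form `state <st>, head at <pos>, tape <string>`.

state qH, head at 1, tape zxz

q0 | _[x]zxz   read x → write y, move L, go to q1
q1 | [_]yzxz   read _ → write x, move S, go to q1
q1 | [x]yzxz   read x → write _, move R, go to q0
q0 | _[y]zxz   read y → write _, move R, go to qH
qH | __[z]xz
After 4 steps: state qH, head at 1, tape zxz.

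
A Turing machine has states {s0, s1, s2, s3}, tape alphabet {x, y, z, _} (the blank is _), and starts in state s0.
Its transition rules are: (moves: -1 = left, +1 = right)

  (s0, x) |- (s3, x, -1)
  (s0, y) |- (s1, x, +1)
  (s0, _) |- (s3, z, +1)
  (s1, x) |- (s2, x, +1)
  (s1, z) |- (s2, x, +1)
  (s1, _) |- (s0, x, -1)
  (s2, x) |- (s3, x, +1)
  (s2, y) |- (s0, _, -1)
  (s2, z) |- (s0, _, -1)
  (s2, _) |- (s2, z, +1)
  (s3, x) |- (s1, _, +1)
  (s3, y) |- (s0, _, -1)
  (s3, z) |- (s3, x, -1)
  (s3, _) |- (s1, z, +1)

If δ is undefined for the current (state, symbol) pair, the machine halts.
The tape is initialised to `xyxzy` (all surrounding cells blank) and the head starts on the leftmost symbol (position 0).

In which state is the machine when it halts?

s1

s0 | __[x]yxzy   read x → write x, move -1, go to s3
s3 | _[_]xyxzy   read _ → write z, move +1, go to s1
s1 | _z[x]yxzy   read x → write x, move +1, go to s2
s2 | _zx[y]xzy   read y → write _, move -1, go to s0
s0 | _z[x]_xzy   read x → write x, move -1, go to s3
s3 | _[z]x_xzy   read z → write x, move -1, go to s3
s3 | [_]xx_xzy   read _ → write z, move +1, go to s1
s1 | z[x]x_xzy   read x → write x, move +1, go to s2
s2 | zx[x]_xzy   read x → write x, move +1, go to s3
s3 | zxx[_]xzy   read _ → write z, move +1, go to s1
s1 | zxxz[x]zy   read x → write x, move +1, go to s2
s2 | zxxzx[z]y   read z → write _, move -1, go to s0
s0 | zxxz[x]_y   read x → write x, move -1, go to s3
s3 | zxx[z]x_y   read z → write x, move -1, go to s3
s3 | zx[x]xx_y   read x → write _, move +1, go to s1
s1 | zx_[x]x_y   read x → write x, move +1, go to s2
s2 | zx_x[x]_y   read x → write x, move +1, go to s3
s3 | zx_xx[_]y   read _ → write z, move +1, go to s1
s1 | zx_xxz[y]
No transition is defined for (s1, y); M halts in state s1.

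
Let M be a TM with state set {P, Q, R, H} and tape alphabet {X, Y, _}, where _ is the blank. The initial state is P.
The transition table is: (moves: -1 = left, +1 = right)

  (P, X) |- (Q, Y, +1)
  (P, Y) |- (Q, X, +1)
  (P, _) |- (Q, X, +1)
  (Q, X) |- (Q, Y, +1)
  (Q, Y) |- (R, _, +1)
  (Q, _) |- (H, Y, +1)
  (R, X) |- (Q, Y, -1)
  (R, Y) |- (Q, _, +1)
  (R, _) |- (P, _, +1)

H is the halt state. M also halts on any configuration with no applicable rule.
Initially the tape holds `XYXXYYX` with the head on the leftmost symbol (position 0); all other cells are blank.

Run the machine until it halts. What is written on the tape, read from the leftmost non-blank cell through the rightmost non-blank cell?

P | [X]YXXYYX   read X → write Y, move +1, go to Q
Q | Y[Y]XXYYX   read Y → write _, move +1, go to R
R | Y_[X]XYYX   read X → write Y, move -1, go to Q
Q | Y[_]YXYYX   read _ → write Y, move +1, go to H
H | YY[Y]XYYX
The non-blank tape span at halt is YYYXYYX.

YYYXYYX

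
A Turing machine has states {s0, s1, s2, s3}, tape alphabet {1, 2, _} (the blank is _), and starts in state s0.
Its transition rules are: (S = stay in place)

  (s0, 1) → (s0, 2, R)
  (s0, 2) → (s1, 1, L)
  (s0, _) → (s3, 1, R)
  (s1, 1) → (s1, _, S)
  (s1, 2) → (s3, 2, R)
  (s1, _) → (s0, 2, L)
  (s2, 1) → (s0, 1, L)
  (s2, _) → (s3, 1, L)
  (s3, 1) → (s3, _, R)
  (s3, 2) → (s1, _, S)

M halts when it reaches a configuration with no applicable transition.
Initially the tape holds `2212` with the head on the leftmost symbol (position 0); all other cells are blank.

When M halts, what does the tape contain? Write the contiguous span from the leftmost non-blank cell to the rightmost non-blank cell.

2_2_2

s0 | __[2]212_   read 2 → write 1, move L, go to s1
s1 | _[_]1212_   read _ → write 2, move L, go to s0
s0 | [_]21212_   read _ → write 1, move R, go to s3
s3 | 1[2]1212_   read 2 → write _, move S, go to s1
s1 | 1[_]1212_   read _ → write 2, move L, go to s0
s0 | [1]21212_   read 1 → write 2, move R, go to s0
s0 | 2[2]1212_   read 2 → write 1, move L, go to s1
s1 | [2]11212_   read 2 → write 2, move R, go to s3
s3 | 2[1]1212_   read 1 → write _, move R, go to s3
s3 | 2_[1]212_   read 1 → write _, move R, go to s3
s3 | 2__[2]12_   read 2 → write _, move S, go to s1
s1 | 2__[_]12_   read _ → write 2, move L, go to s0
s0 | 2_[_]212_   read _ → write 1, move R, go to s3
s3 | 2_1[2]12_   read 2 → write _, move S, go to s1
s1 | 2_1[_]12_   read _ → write 2, move L, go to s0
s0 | 2_[1]212_   read 1 → write 2, move R, go to s0
s0 | 2_2[2]12_   read 2 → write 1, move L, go to s1
s1 | 2_[2]112_   read 2 → write 2, move R, go to s3
s3 | 2_2[1]12_   read 1 → write _, move R, go to s3
s3 | 2_2_[1]2_   read 1 → write _, move R, go to s3
s3 | 2_2__[2]_   read 2 → write _, move S, go to s1
s1 | 2_2__[_]_   read _ → write 2, move L, go to s0
s0 | 2_2_[_]2_   read _ → write 1, move R, go to s3
s3 | 2_2_1[2]_   read 2 → write _, move S, go to s1
s1 | 2_2_1[_]_   read _ → write 2, move L, go to s0
s0 | 2_2_[1]2_   read 1 → write 2, move R, go to s0
s0 | 2_2_2[2]_   read 2 → write 1, move L, go to s1
s1 | 2_2_[2]1_   read 2 → write 2, move R, go to s3
s3 | 2_2_2[1]_   read 1 → write _, move R, go to s3
s3 | 2_2_2_[_]
The non-blank tape span at halt is 2_2_2.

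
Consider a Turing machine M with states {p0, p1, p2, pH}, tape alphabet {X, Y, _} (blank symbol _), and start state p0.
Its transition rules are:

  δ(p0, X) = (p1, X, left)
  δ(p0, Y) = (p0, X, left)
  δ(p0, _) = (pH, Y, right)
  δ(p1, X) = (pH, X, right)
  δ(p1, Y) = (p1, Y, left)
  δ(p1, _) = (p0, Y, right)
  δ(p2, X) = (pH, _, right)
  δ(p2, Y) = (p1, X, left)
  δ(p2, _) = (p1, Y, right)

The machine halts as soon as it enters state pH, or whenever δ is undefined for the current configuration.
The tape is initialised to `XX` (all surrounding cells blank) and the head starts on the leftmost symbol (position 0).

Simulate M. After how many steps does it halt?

8

p0 | ___[X]X   read X → write X, move left, go to p1
p1 | __[_]XX   read _ → write Y, move right, go to p0
p0 | __Y[X]X   read X → write X, move left, go to p1
p1 | __[Y]XX   read Y → write Y, move left, go to p1
p1 | _[_]YXX   read _ → write Y, move right, go to p0
p0 | _Y[Y]XX   read Y → write X, move left, go to p0
p0 | _[Y]XXX   read Y → write X, move left, go to p0
p0 | [_]XXXX   read _ → write Y, move right, go to pH
pH | Y[X]XXX
M halts after 8 transitions.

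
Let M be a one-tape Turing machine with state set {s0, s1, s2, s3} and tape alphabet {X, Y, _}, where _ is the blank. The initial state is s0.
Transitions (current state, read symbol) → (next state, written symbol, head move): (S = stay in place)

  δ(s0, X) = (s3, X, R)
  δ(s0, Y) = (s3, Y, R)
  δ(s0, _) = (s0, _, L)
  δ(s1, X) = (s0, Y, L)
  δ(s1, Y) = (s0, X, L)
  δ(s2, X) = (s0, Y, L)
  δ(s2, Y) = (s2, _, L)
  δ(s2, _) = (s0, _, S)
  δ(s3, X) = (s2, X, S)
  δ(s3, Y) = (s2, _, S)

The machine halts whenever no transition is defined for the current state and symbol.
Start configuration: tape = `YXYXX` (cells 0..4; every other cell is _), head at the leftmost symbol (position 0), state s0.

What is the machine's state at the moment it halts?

s3

s0 | [Y]XYXX   read Y → write Y, move R, go to s3
s3 | Y[X]YXX   read X → write X, move S, go to s2
s2 | Y[X]YXX   read X → write Y, move L, go to s0
s0 | [Y]YYXX   read Y → write Y, move R, go to s3
s3 | Y[Y]YXX   read Y → write _, move S, go to s2
s2 | Y[_]YXX   read _ → write _, move S, go to s0
s0 | Y[_]YXX   read _ → write _, move L, go to s0
s0 | [Y]_YXX   read Y → write Y, move R, go to s3
s3 | Y[_]YXX
No transition is defined for (s3, _); M halts in state s3.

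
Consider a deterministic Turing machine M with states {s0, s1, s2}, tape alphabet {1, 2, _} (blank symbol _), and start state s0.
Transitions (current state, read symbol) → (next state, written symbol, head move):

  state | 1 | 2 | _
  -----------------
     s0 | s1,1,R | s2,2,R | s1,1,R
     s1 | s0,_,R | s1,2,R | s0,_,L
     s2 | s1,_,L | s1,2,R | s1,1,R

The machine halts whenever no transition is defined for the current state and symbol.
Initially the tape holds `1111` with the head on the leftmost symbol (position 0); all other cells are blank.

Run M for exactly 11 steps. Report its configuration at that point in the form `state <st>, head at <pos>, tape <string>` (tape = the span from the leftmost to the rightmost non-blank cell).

s0 | [1]111__   read 1 → write 1, move R, go to s1
s1 | 1[1]11__   read 1 → write _, move R, go to s0
s0 | 1_[1]1__   read 1 → write 1, move R, go to s1
s1 | 1_1[1]__   read 1 → write _, move R, go to s0
s0 | 1_1_[_]_   read _ → write 1, move R, go to s1
s1 | 1_1_1[_]   read _ → write _, move L, go to s0
s0 | 1_1_[1]_   read 1 → write 1, move R, go to s1
s1 | 1_1_1[_]   read _ → write _, move L, go to s0
s0 | 1_1_[1]_   read 1 → write 1, move R, go to s1
s1 | 1_1_1[_]   read _ → write _, move L, go to s0
s0 | 1_1_[1]_   read 1 → write 1, move R, go to s1
s1 | 1_1_1[_]
After 11 steps: state s1, head at 5, tape 1_1_1.

state s1, head at 5, tape 1_1_1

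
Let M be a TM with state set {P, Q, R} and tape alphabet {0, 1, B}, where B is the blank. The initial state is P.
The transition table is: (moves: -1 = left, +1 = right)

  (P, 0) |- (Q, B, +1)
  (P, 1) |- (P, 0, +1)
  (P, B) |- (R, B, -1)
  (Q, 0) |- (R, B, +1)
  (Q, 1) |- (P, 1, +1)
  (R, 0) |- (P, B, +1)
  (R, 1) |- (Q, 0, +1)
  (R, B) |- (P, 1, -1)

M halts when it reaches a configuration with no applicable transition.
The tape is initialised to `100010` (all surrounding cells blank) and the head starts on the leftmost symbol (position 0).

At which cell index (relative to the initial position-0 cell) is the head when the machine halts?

6

P | [1]00010B   read 1 → write 0, move +1, go to P
P | 0[0]0010B   read 0 → write B, move +1, go to Q
Q | 0B[0]010B   read 0 → write B, move +1, go to R
R | 0BB[0]10B   read 0 → write B, move +1, go to P
P | 0BBB[1]0B   read 1 → write 0, move +1, go to P
P | 0BBB0[0]B   read 0 → write B, move +1, go to Q
Q | 0BBB0B[B]
At halt the head is at cell 6.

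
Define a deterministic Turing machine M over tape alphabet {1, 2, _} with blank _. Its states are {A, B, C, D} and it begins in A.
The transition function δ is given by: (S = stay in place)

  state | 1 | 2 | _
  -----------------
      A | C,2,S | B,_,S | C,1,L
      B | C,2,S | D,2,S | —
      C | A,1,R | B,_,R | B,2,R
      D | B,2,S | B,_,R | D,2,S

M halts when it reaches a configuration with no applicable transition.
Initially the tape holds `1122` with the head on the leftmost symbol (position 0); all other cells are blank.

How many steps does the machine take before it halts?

A | [1]122_   read 1 → write 2, move S, go to C
C | [2]122_   read 2 → write _, move R, go to B
B | _[1]22_   read 1 → write 2, move S, go to C
C | _[2]22_   read 2 → write _, move R, go to B
B | __[2]2_   read 2 → write 2, move S, go to D
D | __[2]2_   read 2 → write _, move R, go to B
B | ___[2]_   read 2 → write 2, move S, go to D
D | ___[2]_   read 2 → write _, move R, go to B
B | ____[_]
M halts after 8 transitions.

8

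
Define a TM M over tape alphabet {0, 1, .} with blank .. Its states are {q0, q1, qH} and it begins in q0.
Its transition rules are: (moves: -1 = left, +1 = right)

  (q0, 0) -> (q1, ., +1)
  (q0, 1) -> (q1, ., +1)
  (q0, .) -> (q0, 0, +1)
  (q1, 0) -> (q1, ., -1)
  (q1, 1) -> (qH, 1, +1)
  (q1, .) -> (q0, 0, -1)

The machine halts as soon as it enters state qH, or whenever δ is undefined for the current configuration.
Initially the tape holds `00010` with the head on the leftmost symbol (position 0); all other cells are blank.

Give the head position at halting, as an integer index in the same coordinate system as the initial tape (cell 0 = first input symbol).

4

state=q0 head=0 tape=..[0]0010   (q0,0)→(q1,.,+1)
state=q1 head=1 tape=...[0]010   (q1,0)→(q1,.,-1)
state=q1 head=0 tape=..[.].010   (q1,.)→(q0,0,-1)
state=q0 head=-1 tape=.[.]0.010   (q0,.)→(q0,0,+1)
state=q0 head=0 tape=.0[0].010   (q0,0)→(q1,.,+1)
state=q1 head=1 tape=.0.[.]010   (q1,.)→(q0,0,-1)
state=q0 head=0 tape=.0[.]0010   (q0,.)→(q0,0,+1)
state=q0 head=1 tape=.00[0]010   (q0,0)→(q1,.,+1)
state=q1 head=2 tape=.00.[0]10   (q1,0)→(q1,.,-1)
state=q1 head=1 tape=.00[.].10   (q1,.)→(q0,0,-1)
state=q0 head=0 tape=.0[0]0.10   (q0,0)→(q1,.,+1)
state=q1 head=1 tape=.0.[0].10   (q1,0)→(q1,.,-1)
state=q1 head=0 tape=.0[.]..10   (q1,.)→(q0,0,-1)
state=q0 head=-1 tape=.[0]0..10   (q0,0)→(q1,.,+1)
state=q1 head=0 tape=..[0]..10   (q1,0)→(q1,.,-1)
state=q1 head=-1 tape=.[.]...10   (q1,.)→(q0,0,-1)
state=q0 head=-2 tape=[.]0...10   (q0,.)→(q0,0,+1)
state=q0 head=-1 tape=0[0]...10   (q0,0)→(q1,.,+1)
state=q1 head=0 tape=0.[.]..10   (q1,.)→(q0,0,-1)
state=q0 head=-1 tape=0[.]0..10   (q0,.)→(q0,0,+1)
state=q0 head=0 tape=00[0]..10   (q0,0)→(q1,.,+1)
state=q1 head=1 tape=00.[.].10   (q1,.)→(q0,0,-1)
state=q0 head=0 tape=00[.]0.10   (q0,.)→(q0,0,+1)
state=q0 head=1 tape=000[0].10   (q0,0)→(q1,.,+1)
state=q1 head=2 tape=000.[.]10   (q1,.)→(q0,0,-1)
state=q0 head=1 tape=000[.]010   (q0,.)→(q0,0,+1)
state=q0 head=2 tape=0000[0]10   (q0,0)→(q1,.,+1)
state=q1 head=3 tape=0000.[1]0   (q1,1)→(qH,1,+1)
state=qH head=4 tape=0000.1[0]
At halt the head is at cell 4.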